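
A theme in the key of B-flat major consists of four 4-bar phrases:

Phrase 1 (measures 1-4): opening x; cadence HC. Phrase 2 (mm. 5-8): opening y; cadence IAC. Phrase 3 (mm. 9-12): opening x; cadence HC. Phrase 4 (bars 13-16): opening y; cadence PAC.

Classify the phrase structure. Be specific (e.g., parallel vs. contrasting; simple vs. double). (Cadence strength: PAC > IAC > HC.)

Four phrases in two halves: the first half (measures 1-8) ends with an imperfect authentic cadence, the second (mm. 9-16) with a perfect authentic cadence — a large antecedent–consequent pair, i.e. a double period.
Phrase 3 begins with the same material as phrase 1, making it parallel.

parallel double period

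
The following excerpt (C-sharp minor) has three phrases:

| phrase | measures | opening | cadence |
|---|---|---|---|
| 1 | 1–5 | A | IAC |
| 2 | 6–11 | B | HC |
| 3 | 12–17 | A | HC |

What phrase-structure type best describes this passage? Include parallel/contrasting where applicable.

The final phrase closes with a half cadence, which is not stronger than the preceding half cadence; the 3 phrases lack an overall antecedent–consequent design and so form a phrase group.

phrase group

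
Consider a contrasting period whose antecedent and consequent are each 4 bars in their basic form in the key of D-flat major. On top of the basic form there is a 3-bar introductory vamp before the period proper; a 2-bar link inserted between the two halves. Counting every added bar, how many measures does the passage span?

Basic contrasting period: 4 + 4 = 8 bars.
8 (basic form) + 3 (introduction) + 2 (link) = 13.

13 measures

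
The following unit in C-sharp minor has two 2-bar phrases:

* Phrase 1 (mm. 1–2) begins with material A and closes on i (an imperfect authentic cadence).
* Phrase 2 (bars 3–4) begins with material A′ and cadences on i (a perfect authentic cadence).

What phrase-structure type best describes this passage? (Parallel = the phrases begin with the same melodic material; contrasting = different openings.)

Phrase 1 ends with an imperfect authentic cadence (weaker) and phrase 2 with a perfect authentic cadence (stronger): antecedent + consequent = a period.
The two phrases open with the same material (A / A′), so the period is parallel.

parallel period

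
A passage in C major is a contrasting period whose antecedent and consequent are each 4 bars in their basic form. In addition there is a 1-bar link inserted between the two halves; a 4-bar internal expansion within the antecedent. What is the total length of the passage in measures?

Basic contrasting period: 4 + 4 = 8 bars.
8 (basic form) + 1 (link) + 4 (internal expansion) = 13.

13 measures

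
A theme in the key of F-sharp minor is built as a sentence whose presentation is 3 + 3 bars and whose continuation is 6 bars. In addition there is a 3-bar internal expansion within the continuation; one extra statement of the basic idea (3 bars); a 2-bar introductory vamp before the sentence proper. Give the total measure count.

Basic sentence: 3 + 3 + 6 = 12 bars.
12 (basic form) + 3 (internal expansion) + 3 (extra statement) + 2 (introduction) = 20.

20 measures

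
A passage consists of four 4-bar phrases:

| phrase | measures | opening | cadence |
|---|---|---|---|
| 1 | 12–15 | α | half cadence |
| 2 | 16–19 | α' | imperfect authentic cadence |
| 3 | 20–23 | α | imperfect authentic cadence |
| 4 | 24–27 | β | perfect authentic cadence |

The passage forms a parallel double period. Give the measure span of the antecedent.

In a double period the first pair of phrases (ending imperfect authentic cadence) is the large antecedent and the second pair (ending perfect authentic cadence) is the large consequent; the antecedent is measures 12–19.

measures 12–19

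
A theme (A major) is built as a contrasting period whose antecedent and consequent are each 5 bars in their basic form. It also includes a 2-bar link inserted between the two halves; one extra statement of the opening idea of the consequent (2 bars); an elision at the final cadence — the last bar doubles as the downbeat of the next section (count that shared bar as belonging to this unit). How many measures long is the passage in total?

Basic contrasting period: 5 + 5 = 10 bars.
10 (basic form) + 2 (link) + 2 (extra statement) = 14.
The elision shares a bar with the next section but does not change this unit's count.

14 measures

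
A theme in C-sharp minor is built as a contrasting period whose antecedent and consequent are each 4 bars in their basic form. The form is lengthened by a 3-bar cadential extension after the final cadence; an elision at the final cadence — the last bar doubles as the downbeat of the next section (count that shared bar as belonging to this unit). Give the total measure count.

Basic contrasting period: 4 + 4 = 8 bars.
8 (basic form) + 3 (cadential extension) = 11.
The elision shares a bar with the next section but does not change this unit's count.

11 measures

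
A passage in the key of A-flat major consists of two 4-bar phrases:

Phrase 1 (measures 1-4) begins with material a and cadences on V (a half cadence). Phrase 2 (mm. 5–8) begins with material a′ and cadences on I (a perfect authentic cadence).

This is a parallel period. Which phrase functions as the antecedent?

The phrase ending with the weaker cadence (half cadence) is the antecedent; the one ending more conclusively (perfect authentic cadence) is the consequent. The antecedent is phrase 1.

phrase 1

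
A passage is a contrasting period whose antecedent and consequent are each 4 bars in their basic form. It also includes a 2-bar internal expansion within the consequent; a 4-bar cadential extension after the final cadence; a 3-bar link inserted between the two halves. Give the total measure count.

Basic contrasting period: 4 + 4 = 8 bars.
8 (basic form) + 2 (internal expansion) + 4 (cadential extension) + 3 (link) = 17.

17 measures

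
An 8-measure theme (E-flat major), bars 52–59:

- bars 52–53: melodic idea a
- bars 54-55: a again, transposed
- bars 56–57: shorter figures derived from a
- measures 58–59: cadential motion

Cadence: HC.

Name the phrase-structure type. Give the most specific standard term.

Basic idea (measures 52-53) + its repetition (mm. 54–55) form the presentation; fragmentation and cadence (measures 56–59) form the continuation — the 8-bar whole is a sentence.

sentence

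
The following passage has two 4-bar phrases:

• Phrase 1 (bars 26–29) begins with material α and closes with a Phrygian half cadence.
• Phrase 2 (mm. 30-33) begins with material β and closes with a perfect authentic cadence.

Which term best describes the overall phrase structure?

contrasting period

Phrase 1 ends with a Phrygian half cadence (weaker) and phrase 2 with a perfect authentic cadence (stronger): antecedent + consequent = a period.
The two phrases open with different material (α / β), so the period is contrasting.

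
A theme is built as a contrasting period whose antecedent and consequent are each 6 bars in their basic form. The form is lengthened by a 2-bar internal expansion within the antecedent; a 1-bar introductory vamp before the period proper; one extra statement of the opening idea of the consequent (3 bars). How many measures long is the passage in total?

18 measures

Basic contrasting period: 6 + 6 = 12 bars.
12 (basic form) + 2 (internal expansion) + 1 (introduction) + 3 (extra statement) = 18.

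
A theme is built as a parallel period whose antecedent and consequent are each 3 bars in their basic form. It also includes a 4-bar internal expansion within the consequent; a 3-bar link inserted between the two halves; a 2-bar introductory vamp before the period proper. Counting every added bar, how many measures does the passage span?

Basic parallel period: 3 + 3 = 6 bars.
6 (basic form) + 4 (internal expansion) + 3 (link) + 2 (introduction) = 15.

15 measures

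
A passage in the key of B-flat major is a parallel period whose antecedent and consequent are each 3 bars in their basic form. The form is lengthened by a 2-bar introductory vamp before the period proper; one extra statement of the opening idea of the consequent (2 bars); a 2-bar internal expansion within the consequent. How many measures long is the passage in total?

Basic parallel period: 3 + 3 = 6 bars.
6 (basic form) + 2 (introduction) + 2 (extra statement) + 2 (internal expansion) = 12.

12 measures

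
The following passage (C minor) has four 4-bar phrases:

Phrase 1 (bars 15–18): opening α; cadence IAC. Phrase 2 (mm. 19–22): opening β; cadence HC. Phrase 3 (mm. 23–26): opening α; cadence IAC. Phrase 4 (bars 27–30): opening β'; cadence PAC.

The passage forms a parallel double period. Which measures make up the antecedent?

measures 15–22

In a double period the first pair of phrases (ending half cadence) is the large antecedent and the second pair (ending perfect authentic cadence) is the large consequent; the antecedent is measures 15–22.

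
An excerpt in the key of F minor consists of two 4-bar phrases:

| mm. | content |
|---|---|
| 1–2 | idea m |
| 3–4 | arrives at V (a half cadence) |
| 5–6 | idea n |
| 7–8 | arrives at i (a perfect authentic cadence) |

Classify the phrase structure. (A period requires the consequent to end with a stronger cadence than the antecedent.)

Phrase 1 ends with a half cadence (weaker) and phrase 2 with a perfect authentic cadence (stronger): antecedent + consequent = a period.
The two phrases open with different material (m / n), so the period is contrasting.

contrasting period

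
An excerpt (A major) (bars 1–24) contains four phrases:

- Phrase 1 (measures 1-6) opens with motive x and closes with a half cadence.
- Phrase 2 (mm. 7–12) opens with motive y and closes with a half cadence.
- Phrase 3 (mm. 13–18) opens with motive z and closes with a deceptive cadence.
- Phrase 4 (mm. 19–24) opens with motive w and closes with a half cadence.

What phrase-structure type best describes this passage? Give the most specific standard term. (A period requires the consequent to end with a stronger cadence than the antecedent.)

Phrase 4 ends with a half cadence, no stronger than phrase 2's half cadence, so the four phrases do not form a double period; nor do phrases 3–4 duplicate 1–2, so it is not a repeated period. With no phrase reaching a conclusive cadence, the passage is a phrase group.

phrase group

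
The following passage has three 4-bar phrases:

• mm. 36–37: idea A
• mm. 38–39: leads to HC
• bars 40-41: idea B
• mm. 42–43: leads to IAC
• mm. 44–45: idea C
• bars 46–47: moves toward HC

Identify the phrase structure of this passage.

phrase group

The final phrase closes with a half cadence, which is not stronger than the preceding imperfect authentic cadence; the 3 phrases lack an overall antecedent–consequent design and so form a phrase group.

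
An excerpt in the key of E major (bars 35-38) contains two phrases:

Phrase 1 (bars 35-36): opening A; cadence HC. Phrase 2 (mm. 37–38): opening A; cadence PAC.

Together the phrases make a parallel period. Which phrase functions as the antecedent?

The phrase ending with the weaker cadence (half cadence) is the antecedent; the one ending more conclusively (perfect authentic cadence) is the consequent. The antecedent is phrase 1.

phrase 1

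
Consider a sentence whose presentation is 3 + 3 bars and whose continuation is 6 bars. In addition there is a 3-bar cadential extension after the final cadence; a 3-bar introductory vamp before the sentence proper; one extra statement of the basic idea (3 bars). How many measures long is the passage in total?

21 measures

Basic sentence: 3 + 3 + 6 = 12 bars.
12 (basic form) + 3 (cadential extension) + 3 (introduction) + 3 (extra statement) = 21.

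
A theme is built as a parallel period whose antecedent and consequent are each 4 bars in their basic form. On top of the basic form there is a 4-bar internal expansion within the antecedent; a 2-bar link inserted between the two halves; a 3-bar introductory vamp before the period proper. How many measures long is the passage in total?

Basic parallel period: 4 + 4 = 8 bars.
8 (basic form) + 4 (internal expansion) + 2 (link) + 3 (introduction) = 17.

17 measures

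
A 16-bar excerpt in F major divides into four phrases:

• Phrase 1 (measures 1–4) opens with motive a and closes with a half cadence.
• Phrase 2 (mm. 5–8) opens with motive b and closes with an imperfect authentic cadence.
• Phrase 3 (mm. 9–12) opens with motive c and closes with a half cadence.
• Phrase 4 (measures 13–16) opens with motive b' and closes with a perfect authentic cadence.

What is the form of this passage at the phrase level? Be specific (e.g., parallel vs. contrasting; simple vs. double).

Four phrases in two halves: the first half (mm. 1–8) ends with an imperfect authentic cadence, the second (bars 9-16) with a perfect authentic cadence — a large antecedent–consequent pair, i.e. a double period.
Phrase 3 begins with different material from phrase 1, making it contrasting.

contrasting double period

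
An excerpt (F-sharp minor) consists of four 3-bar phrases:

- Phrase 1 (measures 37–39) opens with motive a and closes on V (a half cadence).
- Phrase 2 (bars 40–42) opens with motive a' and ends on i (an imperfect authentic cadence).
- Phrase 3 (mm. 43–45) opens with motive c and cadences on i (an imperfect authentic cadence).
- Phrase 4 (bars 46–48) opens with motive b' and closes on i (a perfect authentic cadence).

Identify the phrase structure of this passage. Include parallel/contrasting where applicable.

Four phrases in two halves: the first half (mm. 37–42) ends with an imperfect authentic cadence, the second (bars 43-48) with a perfect authentic cadence — a large antecedent–consequent pair, i.e. a double period.
Phrase 3 begins with different material from phrase 1, making it contrasting.

contrasting double period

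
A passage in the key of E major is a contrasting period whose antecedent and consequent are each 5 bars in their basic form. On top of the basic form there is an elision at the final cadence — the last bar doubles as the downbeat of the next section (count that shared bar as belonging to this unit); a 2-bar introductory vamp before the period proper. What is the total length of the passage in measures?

Basic contrasting period: 5 + 5 = 10 bars.
10 (basic form) + 2 (introduction) = 12.
The elision shares a bar with the next section but does not change this unit's count.

12 measures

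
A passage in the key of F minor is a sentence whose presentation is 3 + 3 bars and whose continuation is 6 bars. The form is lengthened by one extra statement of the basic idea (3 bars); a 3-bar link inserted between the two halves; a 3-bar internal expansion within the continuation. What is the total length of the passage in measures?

21 measures

Basic sentence: 3 + 3 + 6 = 12 bars.
12 (basic form) + 3 (extra statement) + 3 (link) + 3 (internal expansion) = 21.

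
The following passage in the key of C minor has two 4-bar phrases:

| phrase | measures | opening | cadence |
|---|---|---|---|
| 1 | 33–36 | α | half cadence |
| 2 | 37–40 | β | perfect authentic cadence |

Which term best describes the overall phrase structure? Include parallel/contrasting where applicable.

contrasting period

Phrase 1 ends with a half cadence (weaker) and phrase 2 with a perfect authentic cadence (stronger): antecedent + consequent = a period.
The two phrases open with different material (α / β), so the period is contrasting.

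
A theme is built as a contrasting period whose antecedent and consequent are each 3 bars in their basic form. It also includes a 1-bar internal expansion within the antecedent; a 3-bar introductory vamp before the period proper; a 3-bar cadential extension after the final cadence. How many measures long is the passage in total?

13 measures

Basic contrasting period: 3 + 3 = 6 bars.
6 (basic form) + 1 (internal expansion) + 3 (introduction) + 3 (cadential extension) = 13.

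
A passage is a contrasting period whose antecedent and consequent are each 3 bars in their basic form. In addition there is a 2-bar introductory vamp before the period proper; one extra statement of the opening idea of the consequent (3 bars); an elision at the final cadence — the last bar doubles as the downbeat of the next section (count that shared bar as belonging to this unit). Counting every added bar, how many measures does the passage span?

Basic contrasting period: 3 + 3 = 6 bars.
6 (basic form) + 2 (introduction) + 3 (extra statement) = 11.
The elision shares a bar with the next section but does not change this unit's count.

11 measures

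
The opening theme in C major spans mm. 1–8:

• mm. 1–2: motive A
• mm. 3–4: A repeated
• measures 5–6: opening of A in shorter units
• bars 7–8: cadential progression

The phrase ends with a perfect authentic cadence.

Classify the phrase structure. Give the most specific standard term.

Basic idea (mm. 1-2) + its repetition (mm. 3-4) form the presentation; fragmentation and cadence (mm. 5-8) form the continuation — the 8-bar whole is a sentence.

sentence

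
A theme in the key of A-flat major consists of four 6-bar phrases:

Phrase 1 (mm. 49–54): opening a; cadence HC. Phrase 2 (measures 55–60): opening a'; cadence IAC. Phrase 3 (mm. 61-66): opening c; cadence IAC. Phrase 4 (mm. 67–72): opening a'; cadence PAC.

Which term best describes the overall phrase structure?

contrasting double period

Four phrases in two halves: the first half (mm. 49–60) ends with an imperfect authentic cadence, the second (bars 61–72) with a perfect authentic cadence — a large antecedent–consequent pair, i.e. a double period.
Phrase 3 begins with different material from phrase 1, making it contrasting.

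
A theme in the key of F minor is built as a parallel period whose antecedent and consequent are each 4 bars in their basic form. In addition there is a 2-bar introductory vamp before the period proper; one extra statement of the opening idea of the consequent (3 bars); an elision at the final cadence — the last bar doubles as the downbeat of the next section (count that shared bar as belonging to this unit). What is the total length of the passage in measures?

13 measures

Basic parallel period: 4 + 4 = 8 bars.
8 (basic form) + 2 (introduction) + 3 (extra statement) = 13.
The elision shares a bar with the next section but does not change this unit's count.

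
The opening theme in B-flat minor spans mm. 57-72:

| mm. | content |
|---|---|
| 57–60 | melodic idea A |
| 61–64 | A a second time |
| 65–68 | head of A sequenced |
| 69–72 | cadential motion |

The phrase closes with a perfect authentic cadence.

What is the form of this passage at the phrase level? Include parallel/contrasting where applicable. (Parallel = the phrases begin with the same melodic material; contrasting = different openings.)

sentence

Basic idea (measures 57-60) + its repetition (bars 61–64) form the presentation; fragmentation and cadence (mm. 65–72) form the continuation — the 16-bar whole is a sentence.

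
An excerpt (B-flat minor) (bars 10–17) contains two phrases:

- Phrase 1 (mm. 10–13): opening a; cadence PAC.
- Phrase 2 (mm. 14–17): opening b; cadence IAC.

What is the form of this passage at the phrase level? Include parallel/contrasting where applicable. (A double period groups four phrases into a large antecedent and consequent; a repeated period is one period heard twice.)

The second phrase closes with an imperfect authentic cadence, which is not stronger than the first phrase's perfect authentic cadence; without a weak→strong cadential pair there is no antecedent–consequent relationship, so this is a phrase group rather than a period.

phrase group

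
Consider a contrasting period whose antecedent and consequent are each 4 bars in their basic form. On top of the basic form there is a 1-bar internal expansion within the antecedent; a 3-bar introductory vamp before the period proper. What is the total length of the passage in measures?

Basic contrasting period: 4 + 4 = 8 bars.
8 (basic form) + 1 (internal expansion) + 3 (introduction) = 12.

12 measures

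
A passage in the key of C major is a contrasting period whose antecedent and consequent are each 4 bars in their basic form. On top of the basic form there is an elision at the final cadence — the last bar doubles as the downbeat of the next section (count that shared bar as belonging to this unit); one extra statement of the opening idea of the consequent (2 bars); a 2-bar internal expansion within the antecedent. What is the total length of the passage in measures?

Basic contrasting period: 4 + 4 = 8 bars.
8 (basic form) + 2 (extra statement) + 2 (internal expansion) = 12.
The elision shares a bar with the next section but does not change this unit's count.

12 measures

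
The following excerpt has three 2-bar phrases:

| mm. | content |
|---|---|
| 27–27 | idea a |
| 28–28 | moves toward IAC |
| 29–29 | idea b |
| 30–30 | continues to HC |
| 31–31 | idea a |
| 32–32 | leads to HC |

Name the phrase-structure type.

phrase group

The final phrase closes with a half cadence, which is not stronger than the preceding half cadence; the 3 phrases lack an overall antecedent–consequent design and so form a phrase group.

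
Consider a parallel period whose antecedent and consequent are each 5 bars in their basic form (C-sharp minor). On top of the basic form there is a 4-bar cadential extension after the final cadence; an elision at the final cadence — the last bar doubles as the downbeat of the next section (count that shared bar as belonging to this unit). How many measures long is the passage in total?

14 measures

Basic parallel period: 5 + 5 = 10 bars.
10 (basic form) + 4 (cadential extension) = 14.
The elision shares a bar with the next section but does not change this unit's count.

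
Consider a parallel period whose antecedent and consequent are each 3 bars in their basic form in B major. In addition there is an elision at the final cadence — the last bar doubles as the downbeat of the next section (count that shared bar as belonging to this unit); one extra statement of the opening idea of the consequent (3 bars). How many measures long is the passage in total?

Basic parallel period: 3 + 3 = 6 bars.
6 (basic form) + 3 (extra statement) = 9.
The elision shares a bar with the next section but does not change this unit's count.

9 measures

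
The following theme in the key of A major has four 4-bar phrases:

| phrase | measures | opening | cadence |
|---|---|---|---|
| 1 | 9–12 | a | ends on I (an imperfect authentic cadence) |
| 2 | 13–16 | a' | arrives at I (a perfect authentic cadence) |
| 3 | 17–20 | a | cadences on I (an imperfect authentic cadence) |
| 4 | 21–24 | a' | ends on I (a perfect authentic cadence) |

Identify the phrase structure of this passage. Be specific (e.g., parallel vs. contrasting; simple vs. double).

The cadence pattern IAC–PAC–IAC–PAC is weak–strong twice, and phrases 3–4 restate phrases 1–2: a period heard twice, not a double period (which would end weakly at phrase 2).

repeated period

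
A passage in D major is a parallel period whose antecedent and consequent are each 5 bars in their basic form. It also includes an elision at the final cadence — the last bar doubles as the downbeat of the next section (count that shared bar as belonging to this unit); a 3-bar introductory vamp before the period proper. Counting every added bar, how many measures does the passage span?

Basic parallel period: 5 + 5 = 10 bars.
10 (basic form) + 3 (introduction) = 13.
The elision shares a bar with the next section but does not change this unit's count.

13 measures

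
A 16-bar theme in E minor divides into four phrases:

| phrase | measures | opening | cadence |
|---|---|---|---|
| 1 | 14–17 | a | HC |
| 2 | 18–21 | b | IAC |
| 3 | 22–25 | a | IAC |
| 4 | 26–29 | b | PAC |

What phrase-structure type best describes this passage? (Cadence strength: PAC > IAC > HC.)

Four phrases in two halves: the first half (mm. 14–21) ends with an imperfect authentic cadence, the second (mm. 22–29) with a perfect authentic cadence — a large antecedent–consequent pair, i.e. a double period.
Phrase 3 begins with the same material as phrase 1, making it parallel.

parallel double period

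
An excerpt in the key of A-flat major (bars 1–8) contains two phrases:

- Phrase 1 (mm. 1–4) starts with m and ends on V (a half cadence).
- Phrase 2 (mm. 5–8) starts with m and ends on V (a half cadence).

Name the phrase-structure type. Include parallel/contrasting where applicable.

Both phrases have the same opening (m) and the same cadence (half cadence): the second is a restatement, not a consequent, so this is a repeated phrase rather than a period.

repeated phrase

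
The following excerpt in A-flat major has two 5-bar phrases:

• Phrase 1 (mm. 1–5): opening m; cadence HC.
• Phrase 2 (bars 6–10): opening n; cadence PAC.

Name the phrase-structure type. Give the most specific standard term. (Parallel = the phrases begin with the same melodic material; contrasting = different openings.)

Phrase 1 ends with a half cadence (weaker) and phrase 2 with a perfect authentic cadence (stronger): antecedent + consequent = a period.
The two phrases open with different material (m / n), so the period is contrasting.

contrasting period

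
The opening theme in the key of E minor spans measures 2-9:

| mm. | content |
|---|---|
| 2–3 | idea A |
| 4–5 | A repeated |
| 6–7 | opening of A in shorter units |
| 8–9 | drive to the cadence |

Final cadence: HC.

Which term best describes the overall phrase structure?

Basic idea (bars 2–3) + its repetition (mm. 4–5) form the presentation; fragmentation and cadence (mm. 6-9) form the continuation — the 8-bar whole is a sentence.

sentence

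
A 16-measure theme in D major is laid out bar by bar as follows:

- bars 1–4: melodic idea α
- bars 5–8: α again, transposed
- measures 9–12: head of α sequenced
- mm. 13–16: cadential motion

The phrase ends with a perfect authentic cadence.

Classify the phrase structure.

Basic idea (mm. 1–4) + its repetition (bars 5–8) form the presentation; fragmentation and cadence (mm. 9-16) form the continuation — the 16-bar whole is a sentence.

sentence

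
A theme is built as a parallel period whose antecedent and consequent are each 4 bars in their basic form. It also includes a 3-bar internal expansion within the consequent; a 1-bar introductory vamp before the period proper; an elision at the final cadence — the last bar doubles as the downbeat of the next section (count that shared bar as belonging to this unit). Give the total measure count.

Basic parallel period: 4 + 4 = 8 bars.
8 (basic form) + 3 (internal expansion) + 1 (introduction) = 12.
The elision shares a bar with the next section but does not change this unit's count.

12 measures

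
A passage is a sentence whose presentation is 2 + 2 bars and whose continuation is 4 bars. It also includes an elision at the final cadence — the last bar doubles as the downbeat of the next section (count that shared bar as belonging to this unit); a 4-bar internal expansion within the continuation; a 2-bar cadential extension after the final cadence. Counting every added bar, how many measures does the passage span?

14 measures

Basic sentence: 2 + 2 + 4 = 8 bars.
8 (basic form) + 4 (internal expansion) + 2 (cadential extension) = 14.
The elision shares a bar with the next section but does not change this unit's count.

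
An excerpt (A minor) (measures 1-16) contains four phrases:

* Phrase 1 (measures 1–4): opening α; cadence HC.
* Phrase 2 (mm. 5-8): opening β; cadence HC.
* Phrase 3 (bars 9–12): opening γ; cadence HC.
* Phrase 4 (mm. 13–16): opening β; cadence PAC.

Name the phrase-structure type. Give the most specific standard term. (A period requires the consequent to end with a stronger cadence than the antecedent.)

contrasting double period

Four phrases in two halves: the first half (mm. 1–8) ends with a half cadence, the second (mm. 9–16) with a perfect authentic cadence — a large antecedent–consequent pair, i.e. a double period.
Phrase 3 begins with different material from phrase 1, making it contrasting.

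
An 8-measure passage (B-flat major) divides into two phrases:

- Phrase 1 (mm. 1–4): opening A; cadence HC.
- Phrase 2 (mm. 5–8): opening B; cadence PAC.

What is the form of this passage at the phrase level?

contrasting period

Phrase 1 ends with a half cadence (weaker) and phrase 2 with a perfect authentic cadence (stronger): antecedent + consequent = a period.
The two phrases open with different material (A / B), so the period is contrasting.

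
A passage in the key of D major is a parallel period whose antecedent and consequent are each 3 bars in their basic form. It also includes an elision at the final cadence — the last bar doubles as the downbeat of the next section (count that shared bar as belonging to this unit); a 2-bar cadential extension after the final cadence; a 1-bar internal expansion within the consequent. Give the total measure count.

Basic parallel period: 3 + 3 = 6 bars.
6 (basic form) + 2 (cadential extension) + 1 (internal expansion) = 9.
The elision shares a bar with the next section but does not change this unit's count.

9 measures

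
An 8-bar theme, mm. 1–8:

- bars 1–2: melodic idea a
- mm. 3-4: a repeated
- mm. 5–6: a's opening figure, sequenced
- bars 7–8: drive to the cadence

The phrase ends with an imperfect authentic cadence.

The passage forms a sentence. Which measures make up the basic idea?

The presentation of a sentence is the basic idea (bars 1–2) plus its repetition (bars 3–4); the basic idea is therefore bars 1–2.

measures 1–2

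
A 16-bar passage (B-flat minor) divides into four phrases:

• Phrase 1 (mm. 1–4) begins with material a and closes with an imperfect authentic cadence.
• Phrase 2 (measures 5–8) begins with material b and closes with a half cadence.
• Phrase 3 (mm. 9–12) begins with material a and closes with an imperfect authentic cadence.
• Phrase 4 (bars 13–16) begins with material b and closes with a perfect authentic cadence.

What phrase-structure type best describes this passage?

Four phrases in two halves: the first half (bars 1–8) ends with a half cadence, the second (measures 9-16) with a perfect authentic cadence — a large antecedent–consequent pair, i.e. a double period.
Phrase 3 begins with the same material as phrase 1, making it parallel.

parallel double period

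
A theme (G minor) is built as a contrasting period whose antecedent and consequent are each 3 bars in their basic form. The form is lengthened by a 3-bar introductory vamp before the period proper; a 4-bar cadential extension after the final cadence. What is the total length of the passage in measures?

13 measures

Basic contrasting period: 3 + 3 = 6 bars.
6 (basic form) + 3 (introduction) + 4 (cadential extension) = 13.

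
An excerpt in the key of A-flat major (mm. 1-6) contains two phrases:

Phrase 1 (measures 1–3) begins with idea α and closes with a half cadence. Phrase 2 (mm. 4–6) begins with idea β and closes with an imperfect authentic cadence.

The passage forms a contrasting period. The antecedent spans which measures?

The antecedent is the phrase ending with the weaker cadence (half cadence, phrase 1) and the consequent the one ending more conclusively (imperfect authentic cadence, phrase 2); the antecedent is mm. 1-3.

measures 1–3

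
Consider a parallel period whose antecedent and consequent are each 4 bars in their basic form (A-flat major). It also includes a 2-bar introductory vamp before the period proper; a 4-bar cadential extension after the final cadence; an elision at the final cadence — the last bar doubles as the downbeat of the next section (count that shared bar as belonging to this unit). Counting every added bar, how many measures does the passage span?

Basic parallel period: 4 + 4 = 8 bars.
8 (basic form) + 2 (introduction) + 4 (cadential extension) = 14.
The elision shares a bar with the next section but does not change this unit's count.

14 measures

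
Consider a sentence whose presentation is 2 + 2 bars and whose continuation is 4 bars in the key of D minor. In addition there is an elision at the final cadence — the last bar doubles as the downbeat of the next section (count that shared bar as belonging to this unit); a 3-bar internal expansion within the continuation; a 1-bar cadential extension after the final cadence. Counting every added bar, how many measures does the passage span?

Basic sentence: 2 + 2 + 4 = 8 bars.
8 (basic form) + 3 (internal expansion) + 1 (cadential extension) = 12.
The elision shares a bar with the next section but does not change this unit's count.

12 measures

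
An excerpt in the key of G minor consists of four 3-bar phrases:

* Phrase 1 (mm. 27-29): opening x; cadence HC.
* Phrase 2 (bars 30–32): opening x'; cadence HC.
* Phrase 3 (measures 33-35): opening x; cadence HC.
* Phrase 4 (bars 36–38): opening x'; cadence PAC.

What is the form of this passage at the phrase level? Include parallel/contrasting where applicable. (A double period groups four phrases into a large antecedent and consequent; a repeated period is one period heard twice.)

Four phrases in two halves: the first half (measures 27–32) ends with a half cadence, the second (mm. 33–38) with a perfect authentic cadence — a large antecedent–consequent pair, i.e. a double period.
Phrase 3 begins with the same material as phrase 1, making it parallel.

parallel double period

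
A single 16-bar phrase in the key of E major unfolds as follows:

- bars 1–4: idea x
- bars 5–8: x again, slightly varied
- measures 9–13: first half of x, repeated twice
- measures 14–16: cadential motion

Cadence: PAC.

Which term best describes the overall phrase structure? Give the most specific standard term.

Basic idea (bars 1–4) + its repetition (mm. 5–8) form the presentation; fragmentation and cadence (mm. 9–16) form the continuation — the 16-bar whole is a sentence.

sentence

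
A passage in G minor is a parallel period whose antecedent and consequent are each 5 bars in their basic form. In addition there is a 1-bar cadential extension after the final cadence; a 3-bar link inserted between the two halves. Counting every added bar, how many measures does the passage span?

14 measures

Basic parallel period: 5 + 5 = 10 bars.
10 (basic form) + 1 (cadential extension) + 3 (link) = 14.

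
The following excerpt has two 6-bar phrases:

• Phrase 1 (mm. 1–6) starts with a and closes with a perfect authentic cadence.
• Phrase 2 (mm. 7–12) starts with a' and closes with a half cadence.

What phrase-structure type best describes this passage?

The second phrase closes with a half cadence, which is not stronger than the first phrase's perfect authentic cadence; without a weak→strong cadential pair there is no antecedent–consequent relationship, so this is a phrase group rather than a period.

phrase group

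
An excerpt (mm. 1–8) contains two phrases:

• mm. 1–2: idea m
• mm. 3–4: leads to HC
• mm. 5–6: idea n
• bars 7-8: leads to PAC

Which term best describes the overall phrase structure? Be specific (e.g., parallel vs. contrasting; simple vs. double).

Phrase 1 ends with a half cadence (weaker) and phrase 2 with a perfect authentic cadence (stronger): antecedent + consequent = a period.
The two phrases open with different material (m / n), so the period is contrasting.

contrasting period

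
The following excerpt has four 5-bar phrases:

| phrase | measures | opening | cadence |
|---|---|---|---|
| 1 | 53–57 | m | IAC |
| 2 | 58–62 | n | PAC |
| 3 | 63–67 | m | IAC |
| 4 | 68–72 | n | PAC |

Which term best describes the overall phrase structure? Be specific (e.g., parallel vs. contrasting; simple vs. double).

The cadence pattern IAC–PAC–IAC–PAC is weak–strong twice, and phrases 3–4 restate phrases 1–2: a period heard twice, not a double period (which would end weakly at phrase 2).

repeated period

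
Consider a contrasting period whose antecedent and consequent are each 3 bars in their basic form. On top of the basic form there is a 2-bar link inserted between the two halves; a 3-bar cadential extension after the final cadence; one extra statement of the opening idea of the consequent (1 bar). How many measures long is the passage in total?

Basic contrasting period: 3 + 3 = 6 bars.
6 (basic form) + 2 (link) + 3 (cadential extension) + 1 (extra statement) = 12.

12 measures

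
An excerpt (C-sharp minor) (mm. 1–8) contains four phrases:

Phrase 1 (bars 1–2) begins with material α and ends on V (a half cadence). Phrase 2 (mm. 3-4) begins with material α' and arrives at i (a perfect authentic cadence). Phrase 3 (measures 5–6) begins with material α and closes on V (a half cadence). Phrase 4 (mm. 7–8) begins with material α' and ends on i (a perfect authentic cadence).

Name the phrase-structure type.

The cadence pattern HC–PAC–HC–PAC is weak–strong twice, and phrases 3–4 restate phrases 1–2: a period heard twice, not a double period (which would end weakly at phrase 2).

repeated period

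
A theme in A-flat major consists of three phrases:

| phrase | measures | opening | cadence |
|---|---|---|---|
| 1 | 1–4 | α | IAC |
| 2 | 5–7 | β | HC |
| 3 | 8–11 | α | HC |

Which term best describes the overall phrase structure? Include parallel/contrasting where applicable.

The final phrase closes with a half cadence, which is not stronger than the preceding half cadence; the 3 phrases lack an overall antecedent–consequent design and so form a phrase group.

phrase group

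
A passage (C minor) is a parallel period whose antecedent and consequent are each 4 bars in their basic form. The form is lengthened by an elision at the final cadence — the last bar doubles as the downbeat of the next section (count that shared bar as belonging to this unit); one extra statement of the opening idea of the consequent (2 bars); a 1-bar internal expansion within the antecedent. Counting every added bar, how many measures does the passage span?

11 measures

Basic parallel period: 4 + 4 = 8 bars.
8 (basic form) + 2 (extra statement) + 1 (internal expansion) = 11.
The elision shares a bar with the next section but does not change this unit's count.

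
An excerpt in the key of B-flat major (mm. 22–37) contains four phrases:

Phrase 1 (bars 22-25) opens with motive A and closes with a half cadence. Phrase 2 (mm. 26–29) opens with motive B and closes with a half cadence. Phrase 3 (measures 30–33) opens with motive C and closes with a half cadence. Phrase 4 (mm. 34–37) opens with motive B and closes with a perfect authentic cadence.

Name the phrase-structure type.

Four phrases in two halves: the first half (mm. 22–29) ends with a half cadence, the second (bars 30-37) with a perfect authentic cadence — a large antecedent–consequent pair, i.e. a double period.
Phrase 3 begins with different material from phrase 1, making it contrasting.

contrasting double period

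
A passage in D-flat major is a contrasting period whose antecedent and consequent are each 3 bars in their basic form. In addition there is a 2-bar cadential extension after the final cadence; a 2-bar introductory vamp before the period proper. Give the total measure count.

10 measures

Basic contrasting period: 3 + 3 = 6 bars.
6 (basic form) + 2 (cadential extension) + 2 (introduction) = 10.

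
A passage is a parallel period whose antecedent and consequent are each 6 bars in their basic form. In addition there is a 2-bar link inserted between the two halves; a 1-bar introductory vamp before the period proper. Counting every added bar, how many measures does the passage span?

Basic parallel period: 6 + 6 = 12 bars.
12 (basic form) + 2 (link) + 1 (introduction) = 15.

15 measures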